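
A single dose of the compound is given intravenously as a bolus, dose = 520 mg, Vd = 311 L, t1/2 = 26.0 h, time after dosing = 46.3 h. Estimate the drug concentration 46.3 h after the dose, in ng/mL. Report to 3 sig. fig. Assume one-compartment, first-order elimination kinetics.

487 ng/mL

C₀ = Dose / Vd = 520.0 / 311 = 1.672 mg/L
k = ln2 / t½ = 0.693147 / 26.0 = 0.02666 h⁻¹
C = C₀ · e^(−k·t) = 1.672 × e^(−0.02666 × 46.3)
  = 1.672 × 0.2910 = 0.4866 mg/L
Convert: 0.4866 mg/L × 1000 = 486.6 ng/mL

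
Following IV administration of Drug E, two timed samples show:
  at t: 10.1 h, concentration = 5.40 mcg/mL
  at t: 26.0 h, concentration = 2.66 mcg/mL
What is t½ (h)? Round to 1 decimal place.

15.6 h

k = ln(C₁/C₂) / (t₂ − t₁) = ln(5.40/2.66) / (26.0 − 10.1)
  = 0.7081 / 15.90 = 0.04453 h⁻¹
t½ = ln2 / k = 0.693147 / 0.04453 = 15.57 h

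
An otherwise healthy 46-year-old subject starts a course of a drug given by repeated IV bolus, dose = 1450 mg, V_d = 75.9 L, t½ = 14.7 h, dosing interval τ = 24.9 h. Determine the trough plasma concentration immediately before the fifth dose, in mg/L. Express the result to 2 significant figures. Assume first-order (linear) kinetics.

C₀ per dose = Dose / Vd = 1450 / 75.9 = 19.10 mg/L
k = ln2 / t½ = 0.693147 / 14.7 = 0.04715 h⁻¹
Fraction remaining after one interval: r = e^(−kτ) = e^(−0.04715 × 24.9) = 0.3091
Before dose 5, 4 doses have been given (aged 1τ, 2τ, 3τ, 4τ).
C_trough = C₀ × (r + r² + … + r^4) = C₀ × r(1−r^4)/(1−r)
        = 19.10 × 0.3091 × (1 − 0.009128) / (1 − 0.3091) = 8.467 mg/L

8.5 mg/L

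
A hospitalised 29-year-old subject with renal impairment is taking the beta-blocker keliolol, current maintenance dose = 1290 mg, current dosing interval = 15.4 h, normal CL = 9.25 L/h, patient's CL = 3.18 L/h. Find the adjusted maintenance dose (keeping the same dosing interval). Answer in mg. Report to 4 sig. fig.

To keep the same average steady-state level, dosing rate must scale with clearance.
CL ratio = 3.18 / 9.25 = 0.3438
New dose (same interval) = 1290 × 0.3438 = 443.5 mg

443.5 mg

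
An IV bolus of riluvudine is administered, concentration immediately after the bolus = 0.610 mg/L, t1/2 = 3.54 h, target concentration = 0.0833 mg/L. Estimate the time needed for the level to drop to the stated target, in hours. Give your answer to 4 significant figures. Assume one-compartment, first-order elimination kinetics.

k = ln2 / t½ = 0.693147 / 3.54 = 0.1958 h⁻¹
t = ln(C₀ / C) / k = ln(0.6100 / 0.0833) / 0.1958
  = ln(7.323) / 0.1958 = 1.991 / 0.1958 = 10.17 h

10.17 h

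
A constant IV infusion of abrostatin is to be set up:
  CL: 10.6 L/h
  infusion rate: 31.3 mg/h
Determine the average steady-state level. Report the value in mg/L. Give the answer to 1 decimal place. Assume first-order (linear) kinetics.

3.0 mg/L

At steady state Css = R₀ / CL = 31.3 / 10.60 = 2.953 mg/L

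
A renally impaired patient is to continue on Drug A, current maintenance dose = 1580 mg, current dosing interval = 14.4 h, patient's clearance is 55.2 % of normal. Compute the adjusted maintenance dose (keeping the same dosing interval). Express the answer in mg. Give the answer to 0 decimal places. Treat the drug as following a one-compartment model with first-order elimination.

To keep the same average steady-state level, dosing rate must scale with clearance.
CL ratio = 55.2 / 100 = 0.5520
New dose (same interval) = 1580 × 0.5520 = 872.2 mg

872 mg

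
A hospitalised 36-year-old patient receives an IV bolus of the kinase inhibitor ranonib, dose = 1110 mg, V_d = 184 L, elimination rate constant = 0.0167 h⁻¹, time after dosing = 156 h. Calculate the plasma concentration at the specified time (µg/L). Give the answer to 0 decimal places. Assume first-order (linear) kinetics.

446 µg/L

C₀ = Dose / Vd = 1110 / 184 = 6.033 mg/L
C = C₀ · e^(−k·t) = 6.033 × e^(−0.01670 × 156)
  = 6.033 × 0.07389 = 0.4458 mg/L
Convert: 0.4458 mg/L × 1000 = 445.8 µg/L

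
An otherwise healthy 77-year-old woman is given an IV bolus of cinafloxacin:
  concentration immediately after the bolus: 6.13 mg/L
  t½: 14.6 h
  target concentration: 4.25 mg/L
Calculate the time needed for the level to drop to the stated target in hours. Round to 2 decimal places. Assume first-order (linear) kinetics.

k = ln2 / t½ = 0.693147 / 14.6 = 0.04748 h⁻¹
t = ln(C₀ / C) / k = ln(6.130 / 4.25) / 0.04748
  = ln(1.442) / 0.04748 = 0.3660 / 0.04748 = 7.709 h

7.71 h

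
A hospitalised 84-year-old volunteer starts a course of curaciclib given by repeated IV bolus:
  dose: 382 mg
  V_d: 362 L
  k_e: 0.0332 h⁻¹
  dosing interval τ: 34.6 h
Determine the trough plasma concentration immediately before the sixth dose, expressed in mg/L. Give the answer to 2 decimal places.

0.49 mg/L

C₀ per dose = Dose / Vd = 382 / 362 = 1.055 mg/L
Fraction remaining after one interval: r = e^(−kτ) = e^(−0.03320 × 34.6) = 0.3170
Before dose 6, 5 doses have been given (aged 1τ, 2τ, 3τ, 4τ, 5τ).
C_trough = C₀ × (r + r² + … + r^5) = C₀ × r(1−r^5)/(1−r)
        = 1.055 × 0.3170 × (1 − 0.003201) / (1 − 0.3170) = 0.4881 mg/L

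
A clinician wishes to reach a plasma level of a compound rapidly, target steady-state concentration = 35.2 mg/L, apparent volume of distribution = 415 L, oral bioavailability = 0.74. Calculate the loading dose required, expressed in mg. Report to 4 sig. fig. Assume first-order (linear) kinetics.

LD = Css × Vd / F = 35.2 × 415 / 0.74 = 19740 mg

19740 mg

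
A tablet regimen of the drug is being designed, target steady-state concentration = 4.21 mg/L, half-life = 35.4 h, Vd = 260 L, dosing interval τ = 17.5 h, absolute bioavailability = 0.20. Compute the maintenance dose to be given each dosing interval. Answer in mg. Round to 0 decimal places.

k = ln2 / t½ = 0.693147 / 35.4 = 0.01958 h⁻¹
CL = k × Vd = 0.01958 × 260 = 5.091 L/h
At steady state, F × (Dose/τ) = Css × CL.
Dose = Css × CL × τ / F = 4.21 × 5.091 × 17.5 / 0.20 = 1875 mg

1875 mg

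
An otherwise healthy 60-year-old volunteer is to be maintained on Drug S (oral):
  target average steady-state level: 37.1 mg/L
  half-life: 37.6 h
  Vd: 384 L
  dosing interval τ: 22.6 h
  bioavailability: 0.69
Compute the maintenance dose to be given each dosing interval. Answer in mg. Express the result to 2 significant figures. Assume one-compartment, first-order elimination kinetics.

8600 mg

k = ln2 / t½ = 0.693147 / 37.6 = 0.01843 h⁻¹
CL = k × Vd = 0.01843 × 384 = 7.077 L/h
At steady state, F × (Dose/τ) = Css × CL.
Dose = Css × CL × τ / F = 37.1 × 7.077 × 22.6 / 0.69 = 8600 mg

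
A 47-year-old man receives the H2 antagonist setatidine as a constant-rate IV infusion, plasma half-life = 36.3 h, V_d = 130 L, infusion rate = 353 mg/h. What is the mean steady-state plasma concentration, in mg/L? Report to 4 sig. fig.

142.2 mg/L

k = ln2 / t½ = 0.693147 / 36.3 = 0.01909 h⁻¹
CL = k × Vd = 0.01909 × 130 = 2.482 L/h
At steady state Css = R₀ / CL = 353 / 2.482 = 142.2 mg/L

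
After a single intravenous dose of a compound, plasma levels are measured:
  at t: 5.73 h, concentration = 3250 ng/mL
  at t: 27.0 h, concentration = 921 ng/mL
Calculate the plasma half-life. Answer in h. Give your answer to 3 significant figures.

k = ln(C₁/C₂) / (t₂ − t₁) = ln(3250/921) / (27.0 − 5.73)
  = 1.261 / 21.27 = 0.05929 h⁻¹
t½ = ln2 / k = 0.693147 / 0.05929 = 11.69 h

11.7 h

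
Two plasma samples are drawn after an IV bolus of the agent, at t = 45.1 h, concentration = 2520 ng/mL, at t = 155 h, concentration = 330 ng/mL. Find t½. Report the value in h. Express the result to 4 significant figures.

k = ln(C₁/C₂) / (t₂ − t₁) = ln(2520/330) / (155 − 45.1)
  = 2.033 / 109.9 = 0.01850 h⁻¹
t½ = ln2 / k = 0.693147 / 0.01850 = 37.47 h

37.47 h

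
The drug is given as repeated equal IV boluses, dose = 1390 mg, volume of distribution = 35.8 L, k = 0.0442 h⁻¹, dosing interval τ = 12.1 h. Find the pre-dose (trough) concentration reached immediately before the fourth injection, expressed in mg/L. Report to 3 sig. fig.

C₀ per dose = Dose / Vd = 1390 / 35.8 = 38.83 mg/L
Fraction remaining after one interval: r = e^(−kτ) = e^(−0.04420 × 12.1) = 0.5858
Before dose 4, 3 doses have been given (aged 1τ, 2τ, 3τ).
C_trough = C₀ × (r + r² + … + r^3) = C₀ × r(1−r^3)/(1−r)
        = 38.83 × 0.5858 × (1 − 0.2010) / (1 − 0.5858) = 43.88 mg/L

43.9 mg/L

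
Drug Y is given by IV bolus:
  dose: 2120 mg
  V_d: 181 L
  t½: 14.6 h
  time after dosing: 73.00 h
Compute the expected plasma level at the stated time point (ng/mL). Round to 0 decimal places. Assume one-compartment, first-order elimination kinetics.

C₀ = Dose / Vd = 2120 / 181 = 11.71 mg/L
k = ln2 / t½ = 0.693147 / 14.6 = 0.04748 h⁻¹
t / t½ = 73.00 / 14.6 = 5 half-lives
C = C₀ × (1/2)^5 = 11.71 × 0.03125 = 0.3659 mg/L
Convert: 0.3659 mg/L × 1000 = 365.9 ng/mL

366 ng/mL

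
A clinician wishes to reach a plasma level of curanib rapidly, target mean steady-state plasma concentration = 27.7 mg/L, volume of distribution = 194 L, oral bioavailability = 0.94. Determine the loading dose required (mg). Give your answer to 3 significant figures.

5720 mg

LD = Css × Vd / F = 27.7 × 194 / 0.94 = 5717 mg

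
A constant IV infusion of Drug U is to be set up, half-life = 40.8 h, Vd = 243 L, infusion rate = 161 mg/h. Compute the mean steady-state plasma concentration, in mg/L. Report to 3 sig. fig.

k = ln2 / t½ = 0.693147 / 40.8 = 0.01699 h⁻¹
CL = k × Vd = 0.01699 × 243 = 4.129 L/h
At steady state Css = R₀ / CL = 161 / 4.129 = 38.99 mg/L

39.0 mg/L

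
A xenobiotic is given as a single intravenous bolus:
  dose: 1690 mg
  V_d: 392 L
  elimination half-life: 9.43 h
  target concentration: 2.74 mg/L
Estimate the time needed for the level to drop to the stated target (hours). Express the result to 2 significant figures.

C₀ = Dose / Vd = 1690 / 392 = 4.311 mg/L
k = ln2 / t½ = 0.693147 / 9.43 = 0.07350 h⁻¹
t = ln(C₀ / C) / k = ln(4.311 / 2.74) / 0.07350
  = ln(1.573) / 0.07350 = 0.4530 / 0.07350 = 6.163 h

6.2 h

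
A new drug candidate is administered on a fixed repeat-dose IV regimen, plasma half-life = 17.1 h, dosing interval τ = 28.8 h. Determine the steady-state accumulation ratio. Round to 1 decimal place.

1.5

k = ln2 / t½ = 0.693147 / 17.1 = 0.04053 h⁻¹
e^(−kτ) = e^(−0.04053 × 28.8) = 0.3112
Accumulation ratio R = 1 / (1 − e^(−kτ)) = 1 / (1 − 0.3112) = 1.452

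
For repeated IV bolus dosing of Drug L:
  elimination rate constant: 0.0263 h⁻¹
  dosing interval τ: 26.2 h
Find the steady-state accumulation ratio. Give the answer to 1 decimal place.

2.0

e^(−kτ) = e^(−0.02630 × 26.2) = 0.5020
Accumulation ratio R = 1 / (1 − e^(−kτ)) = 1 / (1 − 0.5020) = 2.008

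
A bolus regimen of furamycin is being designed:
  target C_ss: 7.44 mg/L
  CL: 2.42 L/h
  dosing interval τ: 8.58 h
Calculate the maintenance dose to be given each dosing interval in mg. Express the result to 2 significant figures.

At steady state, Dose/τ = Css × CL.
Dose = Css × CL × τ = 7.44 × 2.420 × 8.58 = 154.5 mg

150 mg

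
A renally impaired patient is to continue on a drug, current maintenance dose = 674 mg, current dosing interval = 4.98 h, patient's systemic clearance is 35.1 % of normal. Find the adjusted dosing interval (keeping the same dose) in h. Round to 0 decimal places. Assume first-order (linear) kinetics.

To keep the same average steady-state level, dosing rate must scale with clearance.
CL ratio = 35.1 / 100 = 0.3510
New interval (same dose) = 4.98 / 0.3510 = 14.19 h

14 h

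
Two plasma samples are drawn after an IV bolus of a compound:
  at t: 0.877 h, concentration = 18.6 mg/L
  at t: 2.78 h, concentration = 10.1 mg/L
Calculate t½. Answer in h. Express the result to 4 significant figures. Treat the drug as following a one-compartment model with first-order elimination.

2.160 h

k = ln(C₁/C₂) / (t₂ − t₁) = ln(18.6/10.1) / (2.78 − 0.877)
  = 0.6106 / 1.903 = 0.3209 h⁻¹
t½ = ln2 / k = 0.693147 / 0.3209 = 2.160 h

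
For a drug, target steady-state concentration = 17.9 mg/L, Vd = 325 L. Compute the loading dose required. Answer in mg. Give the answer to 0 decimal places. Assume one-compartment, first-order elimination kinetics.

LD = Css × Vd = 17.9 × 325 = 5818 mg

5818 mg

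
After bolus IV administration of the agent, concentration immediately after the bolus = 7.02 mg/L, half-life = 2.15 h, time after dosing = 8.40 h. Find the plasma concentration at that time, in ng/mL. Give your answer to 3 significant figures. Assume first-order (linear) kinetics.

468 ng/mL

k = ln2 / t½ = 0.693147 / 2.15 = 0.3224 h⁻¹
C = C₀ · e^(−k·t) = 7.020 × e^(−0.3224 × 8.40)
  = 7.020 × 0.06666 = 0.4680 mg/L
Convert: 0.4680 mg/L × 1000 = 468.0 ng/mL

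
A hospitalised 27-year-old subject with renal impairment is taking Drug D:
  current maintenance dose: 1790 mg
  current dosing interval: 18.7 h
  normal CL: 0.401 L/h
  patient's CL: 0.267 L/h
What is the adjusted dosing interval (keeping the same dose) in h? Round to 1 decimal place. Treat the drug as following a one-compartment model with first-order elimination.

To keep the same average steady-state level, dosing rate must scale with clearance.
CL ratio = 0.267 / 0.401 = 0.6658
New interval (same dose) = 18.7 / 0.6658 = 28.09 h

28.1 h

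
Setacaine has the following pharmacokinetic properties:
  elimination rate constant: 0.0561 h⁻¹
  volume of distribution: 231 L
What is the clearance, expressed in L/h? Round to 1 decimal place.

13.0 L/h

CL = k × Vd = 0.0561 × 231 = 12.96 L/h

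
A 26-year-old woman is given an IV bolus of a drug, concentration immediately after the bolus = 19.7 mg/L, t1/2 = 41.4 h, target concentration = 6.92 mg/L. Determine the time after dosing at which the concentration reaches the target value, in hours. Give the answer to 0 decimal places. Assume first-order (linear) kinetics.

62 h

k = ln2 / t½ = 0.693147 / 41.4 = 0.01674 h⁻¹
t = ln(C₀ / C) / k = ln(19.70 / 6.92) / 0.01674
  = ln(2.847) / 0.01674 = 1.046 / 0.01674 = 62.49 h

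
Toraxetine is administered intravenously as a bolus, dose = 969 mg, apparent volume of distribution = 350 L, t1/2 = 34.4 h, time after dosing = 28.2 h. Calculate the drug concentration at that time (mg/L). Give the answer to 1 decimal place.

C₀ = Dose / Vd = 969.0 / 350 = 2.769 mg/L
k = ln2 / t½ = 0.693147 / 34.4 = 0.02015 h⁻¹
C = C₀ · e^(−k·t) = 2.769 × e^(−0.02015 × 28.2)
  = 2.769 × 0.5665 = 1.569 mg/L

1.6 mg/L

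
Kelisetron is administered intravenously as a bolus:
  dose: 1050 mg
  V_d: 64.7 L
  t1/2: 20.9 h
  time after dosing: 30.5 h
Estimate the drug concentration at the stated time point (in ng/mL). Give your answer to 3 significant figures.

5900 ng/mL

C₀ = Dose / Vd = 1050 / 64.7 = 16.23 mg/L
k = ln2 / t½ = 0.693147 / 20.9 = 0.03316 h⁻¹
C = C₀ · e^(−k·t) = 16.23 × e^(−0.03316 × 30.5)
  = 16.23 × 0.3637 = 5.903 mg/L
Convert: 5.903 mg/L × 1000 = 5903 ng/mL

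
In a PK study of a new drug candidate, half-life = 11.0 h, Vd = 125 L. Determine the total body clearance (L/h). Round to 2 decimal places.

k = ln2 / t½ = 0.693147 / 11.0 = 0.06301 h⁻¹
CL = k × Vd = 0.06301 × 125 = 7.876 L/h

7.88 L/h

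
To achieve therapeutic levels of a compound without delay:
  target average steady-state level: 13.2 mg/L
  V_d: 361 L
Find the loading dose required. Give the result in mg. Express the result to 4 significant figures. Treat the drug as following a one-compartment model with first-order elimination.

LD = Css × Vd = 13.2 × 361 = 4765 mg

4765 mg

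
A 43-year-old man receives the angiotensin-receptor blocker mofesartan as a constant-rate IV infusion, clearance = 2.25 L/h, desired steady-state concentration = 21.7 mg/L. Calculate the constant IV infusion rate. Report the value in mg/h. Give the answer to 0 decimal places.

At steady state, infusion rate R₀ = Css × CL = 21.7 × 2.250 = 48.83 mg/h

49 mg/h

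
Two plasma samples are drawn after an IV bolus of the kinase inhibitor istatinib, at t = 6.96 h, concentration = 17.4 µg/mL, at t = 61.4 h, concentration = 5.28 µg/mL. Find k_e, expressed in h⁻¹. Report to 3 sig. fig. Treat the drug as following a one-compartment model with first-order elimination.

0.0219 h⁻¹

k = ln(C₁/C₂) / (t₂ − t₁) = ln(17.4/5.28) / (61.4 − 6.96)
  = 1.193 / 54.44 = 0.02191 h⁻¹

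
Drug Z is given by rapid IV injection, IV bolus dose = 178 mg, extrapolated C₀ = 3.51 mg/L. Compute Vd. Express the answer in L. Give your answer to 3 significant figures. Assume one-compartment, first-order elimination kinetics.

Vd = Dose / C₀ = 178.0 / 3.51 = 50.71 L

50.7 L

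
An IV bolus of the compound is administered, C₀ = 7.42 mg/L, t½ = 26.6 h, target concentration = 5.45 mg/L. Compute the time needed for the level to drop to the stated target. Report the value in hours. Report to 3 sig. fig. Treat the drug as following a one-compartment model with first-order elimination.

11.8 h

k = ln2 / t½ = 0.693147 / 26.6 = 0.02606 h⁻¹
t = ln(C₀ / C) / k = ln(7.420 / 5.45) / 0.02606
  = ln(1.361) / 0.02606 = 0.3082 / 0.02606 = 11.83 h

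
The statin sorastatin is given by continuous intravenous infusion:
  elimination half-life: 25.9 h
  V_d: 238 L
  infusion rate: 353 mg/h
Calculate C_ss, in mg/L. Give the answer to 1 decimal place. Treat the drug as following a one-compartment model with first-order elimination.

k = ln2 / t½ = 0.693147 / 25.9 = 0.02676 h⁻¹
CL = k × Vd = 0.02676 × 238 = 6.369 L/h
At steady state Css = R₀ / CL = 353 / 6.369 = 55.42 mg/L

55.4 mg/L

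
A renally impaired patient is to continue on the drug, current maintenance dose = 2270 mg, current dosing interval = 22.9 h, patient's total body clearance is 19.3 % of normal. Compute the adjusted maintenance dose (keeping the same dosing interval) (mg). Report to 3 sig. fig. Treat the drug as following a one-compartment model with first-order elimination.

To keep the same average steady-state level, dosing rate must scale with clearance.
CL ratio = 19.3 / 100 = 0.1930
New dose (same interval) = 2270 × 0.1930 = 438.1 mg

438 mg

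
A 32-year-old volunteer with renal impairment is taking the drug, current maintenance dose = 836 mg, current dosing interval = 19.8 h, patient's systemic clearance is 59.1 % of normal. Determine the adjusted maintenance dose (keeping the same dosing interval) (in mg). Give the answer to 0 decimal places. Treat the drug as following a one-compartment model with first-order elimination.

To keep the same average steady-state level, dosing rate must scale with clearance.
CL ratio = 59.1 / 100 = 0.5910
New dose (same interval) = 836 × 0.5910 = 494.1 mg

494 mg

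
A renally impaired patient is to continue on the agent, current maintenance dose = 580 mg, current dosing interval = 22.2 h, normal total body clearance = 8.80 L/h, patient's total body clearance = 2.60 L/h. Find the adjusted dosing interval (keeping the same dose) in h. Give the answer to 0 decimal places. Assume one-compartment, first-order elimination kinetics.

To keep the same average steady-state level, dosing rate must scale with clearance.
CL ratio = 2.60 / 8.80 = 0.2955
New interval (same dose) = 22.2 / 0.2955 = 75.13 h

75 h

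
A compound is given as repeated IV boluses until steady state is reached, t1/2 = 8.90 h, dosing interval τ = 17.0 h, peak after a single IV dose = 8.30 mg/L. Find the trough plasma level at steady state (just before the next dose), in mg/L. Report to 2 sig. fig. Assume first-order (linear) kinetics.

k = ln2 / t½ = 0.693147 / 8.90 = 0.07788 h⁻¹
e^(−kτ) = e^(−0.07788 × 17.0) = 0.2661
Accumulation ratio R = 1 / (1 − e^(−kτ)) = 1 / (1 − 0.2661) = 1.363
Steady-state trough = C₀ × R × e^(−kτ) = 8.30 × 1.363 × 0.2661 = 3.010 mg/L

3.0 mg/L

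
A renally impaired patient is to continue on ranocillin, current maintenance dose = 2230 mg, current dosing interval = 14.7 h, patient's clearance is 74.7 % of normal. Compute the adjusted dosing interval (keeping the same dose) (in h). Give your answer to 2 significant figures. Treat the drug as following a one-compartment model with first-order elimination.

To keep the same average steady-state level, dosing rate must scale with clearance.
CL ratio = 74.7 / 100 = 0.7470
New interval (same dose) = 14.7 / 0.7470 = 19.68 h

20 h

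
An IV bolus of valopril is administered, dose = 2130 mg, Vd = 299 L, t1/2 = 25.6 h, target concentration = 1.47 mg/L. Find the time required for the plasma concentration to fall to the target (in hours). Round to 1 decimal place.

58.3 h

C₀ = Dose / Vd = 2130 / 299 = 7.124 mg/L
k = ln2 / t½ = 0.693147 / 25.6 = 0.02708 h⁻¹
t = ln(C₀ / C) / k = ln(7.124 / 1.47) / 0.02708
  = ln(4.846) / 0.02708 = 1.578 / 0.02708 = 58.27 h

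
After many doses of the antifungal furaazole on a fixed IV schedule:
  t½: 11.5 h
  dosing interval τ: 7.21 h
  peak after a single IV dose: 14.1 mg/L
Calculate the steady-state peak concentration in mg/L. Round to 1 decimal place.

40.0 mg/L

k = ln2 / t½ = 0.693147 / 11.5 = 0.06027 h⁻¹
e^(−kτ) = e^(−0.06027 × 7.21) = 0.6476
Accumulation ratio R = 1 / (1 − e^(−kτ)) = 1 / (1 − 0.6476) = 2.838
Steady-state peak = C₀ × R = 14.1 × 2.838 = 40.02 mg/L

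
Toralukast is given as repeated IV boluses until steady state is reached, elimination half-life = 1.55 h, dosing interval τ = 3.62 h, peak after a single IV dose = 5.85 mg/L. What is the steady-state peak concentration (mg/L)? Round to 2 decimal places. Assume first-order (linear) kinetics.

k = ln2 / t½ = 0.693147 / 1.55 = 0.4472 h⁻¹
e^(−kτ) = e^(−0.4472 × 3.62) = 0.1981
Accumulation ratio R = 1 / (1 − e^(−kτ)) = 1 / (1 − 0.1981) = 1.247
Steady-state peak = C₀ × R = 5.85 × 1.247 = 7.295 mg/L

7.30 mg/L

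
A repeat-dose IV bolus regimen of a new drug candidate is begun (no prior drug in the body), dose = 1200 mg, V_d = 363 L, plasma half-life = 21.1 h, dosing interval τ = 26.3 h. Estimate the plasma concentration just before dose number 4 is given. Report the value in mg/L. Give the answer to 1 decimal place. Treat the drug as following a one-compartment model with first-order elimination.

2.2 mg/L

C₀ per dose = Dose / Vd = 1200 / 363 = 3.306 mg/L
k = ln2 / t½ = 0.693147 / 21.1 = 0.03285 h⁻¹
Fraction remaining after one interval: r = e^(−kτ) = e^(−0.03285 × 26.3) = 0.4215
Before dose 4, 3 doses have been given (aged 1τ, 2τ, 3τ).
C_trough = C₀ × (r + r² + … + r^3) = C₀ × r(1−r^3)/(1−r)
        = 3.306 × 0.4215 × (1 − 0.07488) / (1 − 0.4215) = 2.228 mg/L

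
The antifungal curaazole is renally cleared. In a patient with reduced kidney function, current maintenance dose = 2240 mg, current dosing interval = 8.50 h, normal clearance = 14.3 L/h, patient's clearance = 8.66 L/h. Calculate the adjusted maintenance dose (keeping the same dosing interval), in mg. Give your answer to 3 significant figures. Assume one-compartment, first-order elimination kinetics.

To keep the same average steady-state level, dosing rate must scale with clearance.
CL ratio = 8.66 / 14.3 = 0.6056
New dose (same interval) = 2240 × 0.6056 = 1357 mg

1360 mg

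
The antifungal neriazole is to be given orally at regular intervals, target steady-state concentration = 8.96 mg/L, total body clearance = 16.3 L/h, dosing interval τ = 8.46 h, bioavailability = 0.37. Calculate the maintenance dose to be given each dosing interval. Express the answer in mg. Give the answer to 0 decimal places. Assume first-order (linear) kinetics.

3339 mg

At steady state, F × (Dose/τ) = Css × CL.
Dose = Css × CL × τ / F = 8.96 × 16.30 × 8.46 / 0.37 = 3339 mg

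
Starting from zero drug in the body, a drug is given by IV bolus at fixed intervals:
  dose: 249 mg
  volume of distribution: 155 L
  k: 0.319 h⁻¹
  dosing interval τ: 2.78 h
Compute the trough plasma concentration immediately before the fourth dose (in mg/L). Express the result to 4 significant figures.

1.047 mg/L

C₀ per dose = Dose / Vd = 249 / 155 = 1.606 mg/L
Fraction remaining after one interval: r = e^(−kτ) = e^(−0.3190 × 2.78) = 0.4120
Before dose 4, 3 doses have been given (aged 1τ, 2τ, 3τ).
C_trough = C₀ × (r + r² + … + r^3) = C₀ × r(1−r^3)/(1−r)
        = 1.606 × 0.4120 × (1 − 0.06993) / (1 − 0.4120) = 1.047 mg/L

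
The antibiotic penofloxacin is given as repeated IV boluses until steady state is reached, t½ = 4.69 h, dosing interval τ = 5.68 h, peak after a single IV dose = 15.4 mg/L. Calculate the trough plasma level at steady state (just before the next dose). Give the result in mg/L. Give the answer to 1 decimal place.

k = ln2 / t½ = 0.693147 / 4.69 = 0.1478 h⁻¹
e^(−kτ) = e^(−0.1478 × 5.68) = 0.4319
Accumulation ratio R = 1 / (1 − e^(−kτ)) = 1 / (1 − 0.4319) = 1.760
Steady-state trough = C₀ × R × e^(−kτ) = 15.4 × 1.760 × 0.4319 = 11.71 mg/L

11.7 mg/L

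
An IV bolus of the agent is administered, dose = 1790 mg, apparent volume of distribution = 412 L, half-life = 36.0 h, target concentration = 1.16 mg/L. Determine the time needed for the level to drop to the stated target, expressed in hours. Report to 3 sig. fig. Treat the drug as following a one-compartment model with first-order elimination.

C₀ = Dose / Vd = 1790 / 412 = 4.345 mg/L
k = ln2 / t½ = 0.693147 / 36.0 = 0.01925 h⁻¹
t = ln(C₀ / C) / k = ln(4.345 / 1.16) / 0.01925
  = ln(3.746) / 0.01925 = 1.321 / 0.01925 = 68.62 h

68.6 h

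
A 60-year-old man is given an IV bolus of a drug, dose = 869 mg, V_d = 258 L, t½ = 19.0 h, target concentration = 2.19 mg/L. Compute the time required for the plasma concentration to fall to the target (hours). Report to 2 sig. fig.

C₀ = Dose / Vd = 869.0 / 258 = 3.368 mg/L
k = ln2 / t½ = 0.693147 / 19.0 = 0.03648 h⁻¹
t = ln(C₀ / C) / k = ln(3.368 / 2.19) / 0.03648
  = ln(1.538) / 0.03648 = 0.4305 / 0.03648 = 11.80 h

12 h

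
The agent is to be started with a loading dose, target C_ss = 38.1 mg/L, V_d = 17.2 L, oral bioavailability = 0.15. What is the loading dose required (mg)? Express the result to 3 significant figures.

4370 mg

LD = Css × Vd / F = 38.1 × 17.2 / 0.15 = 4369 mg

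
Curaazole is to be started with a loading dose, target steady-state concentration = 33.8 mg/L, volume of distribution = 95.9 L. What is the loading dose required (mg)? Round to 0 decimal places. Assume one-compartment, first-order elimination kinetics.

3241 mg

LD = Css × Vd = 33.8 × 95.9 = 3241 mg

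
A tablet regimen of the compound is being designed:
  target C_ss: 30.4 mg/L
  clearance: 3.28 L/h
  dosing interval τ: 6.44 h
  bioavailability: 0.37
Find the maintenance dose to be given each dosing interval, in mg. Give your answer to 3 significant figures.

At steady state, F × (Dose/τ) = Css × CL.
Dose = Css × CL × τ / F = 30.4 × 3.280 × 6.44 / 0.37 = 1736 mg

1740 mg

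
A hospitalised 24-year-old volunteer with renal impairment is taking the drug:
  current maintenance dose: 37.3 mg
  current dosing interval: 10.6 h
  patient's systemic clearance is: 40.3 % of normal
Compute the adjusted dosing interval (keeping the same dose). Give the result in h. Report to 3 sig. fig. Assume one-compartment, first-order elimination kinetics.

To keep the same average steady-state level, dosing rate must scale with clearance.
CL ratio = 40.3 / 100 = 0.4030
New interval (same dose) = 10.6 / 0.4030 = 26.30 h

26.3 h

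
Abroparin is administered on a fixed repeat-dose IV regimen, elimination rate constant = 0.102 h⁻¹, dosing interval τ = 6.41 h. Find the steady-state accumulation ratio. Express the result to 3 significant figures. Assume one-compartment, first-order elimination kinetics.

2.08

e^(−kτ) = e^(−0.1020 × 6.41) = 0.5201
Accumulation ratio R = 1 / (1 − e^(−kτ)) = 1 / (1 − 0.5201) = 2.084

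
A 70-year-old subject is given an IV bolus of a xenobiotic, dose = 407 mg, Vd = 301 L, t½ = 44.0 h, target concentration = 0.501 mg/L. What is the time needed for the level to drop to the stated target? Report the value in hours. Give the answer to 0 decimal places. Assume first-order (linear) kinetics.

C₀ = Dose / Vd = 407.0 / 301 = 1.352 mg/L
k = ln2 / t½ = 0.693147 / 44.0 = 0.01575 h⁻¹
t = ln(C₀ / C) / k = ln(1.352 / 0.501) / 0.01575
  = ln(2.699) / 0.01575 = 0.9929 / 0.01575 = 63.04 h

63 h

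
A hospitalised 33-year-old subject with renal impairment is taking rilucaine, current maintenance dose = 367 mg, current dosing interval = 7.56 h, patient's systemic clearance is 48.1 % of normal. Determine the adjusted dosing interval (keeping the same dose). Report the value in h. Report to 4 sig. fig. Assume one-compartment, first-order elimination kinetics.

15.72 h

To keep the same average steady-state level, dosing rate must scale with clearance.
CL ratio = 48.1 / 100 = 0.4810
New interval (same dose) = 7.56 / 0.4810 = 15.72 h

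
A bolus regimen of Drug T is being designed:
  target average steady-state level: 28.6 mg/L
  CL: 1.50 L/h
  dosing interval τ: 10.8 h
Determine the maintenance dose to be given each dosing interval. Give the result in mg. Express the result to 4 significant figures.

At steady state, Dose/τ = Css × CL.
Dose = Css × CL × τ = 28.6 × 1.500 × 10.8 = 463.3 mg

463.3 mg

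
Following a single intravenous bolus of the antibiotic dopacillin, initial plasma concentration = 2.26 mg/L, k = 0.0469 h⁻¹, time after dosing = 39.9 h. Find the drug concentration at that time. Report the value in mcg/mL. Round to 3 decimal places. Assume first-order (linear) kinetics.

C = C₀ · e^(−k·t) = 2.260 × e^(−0.04690 × 39.9)
  = 2.260 × 0.1539 = 0.3478 mg/L
(0.3478 mg/L = 0.3478 mcg/mL)

0.348 mcg/mL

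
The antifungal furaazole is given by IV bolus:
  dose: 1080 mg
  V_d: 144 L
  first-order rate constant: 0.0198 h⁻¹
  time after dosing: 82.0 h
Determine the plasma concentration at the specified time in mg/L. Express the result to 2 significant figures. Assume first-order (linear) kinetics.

1.5 mg/L

C₀ = Dose / Vd = 1080 / 144 = 7.500 mg/L
C = C₀ · e^(−k·t) = 7.500 × e^(−0.01980 × 82.0)
  = 7.500 × 0.1972 = 1.479 mg/L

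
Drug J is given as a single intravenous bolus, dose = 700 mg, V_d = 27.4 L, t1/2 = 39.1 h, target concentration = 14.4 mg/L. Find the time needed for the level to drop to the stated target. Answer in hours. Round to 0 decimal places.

32 h

C₀ = Dose / Vd = 700.0 / 27.4 = 25.55 mg/L
k = ln2 / t½ = 0.693147 / 39.1 = 0.01773 h⁻¹
t = ln(C₀ / C) / k = ln(25.55 / 14.4) / 0.01773
  = ln(1.774) / 0.01773 = 0.5732 / 0.01773 = 32.33 h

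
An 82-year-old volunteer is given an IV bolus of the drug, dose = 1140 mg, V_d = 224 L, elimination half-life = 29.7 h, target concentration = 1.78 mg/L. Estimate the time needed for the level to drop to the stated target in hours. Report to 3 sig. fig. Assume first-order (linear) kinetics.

C₀ = Dose / Vd = 1140 / 224 = 5.089 mg/L
k = ln2 / t½ = 0.693147 / 29.7 = 0.02334 h⁻¹
t = ln(C₀ / C) / k = ln(5.089 / 1.78) / 0.02334
  = ln(2.859) / 0.02334 = 1.050 / 0.02334 = 44.99 h

45.0 h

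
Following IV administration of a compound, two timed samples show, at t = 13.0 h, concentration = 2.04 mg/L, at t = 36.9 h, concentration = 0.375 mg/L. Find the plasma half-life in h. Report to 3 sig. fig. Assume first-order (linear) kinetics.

k = ln(C₁/C₂) / (t₂ − t₁) = ln(2.04/0.375) / (36.9 − 13.0)
  = 1.694 / 23.90 = 0.07088 h⁻¹
t½ = ln2 / k = 0.693147 / 0.07088 = 9.779 h

9.78 h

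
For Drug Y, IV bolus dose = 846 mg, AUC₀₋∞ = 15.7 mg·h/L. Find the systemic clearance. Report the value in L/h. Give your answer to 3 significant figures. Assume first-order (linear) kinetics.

53.9 L/h

CL = Dose / AUC = 846 / 15.7 = 53.89 L/h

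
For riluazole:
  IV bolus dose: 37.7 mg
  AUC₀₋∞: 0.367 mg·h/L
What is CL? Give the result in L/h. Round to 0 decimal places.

CL = Dose / AUC = 37.7 / 0.367 = 102.7 L/h

103 L/h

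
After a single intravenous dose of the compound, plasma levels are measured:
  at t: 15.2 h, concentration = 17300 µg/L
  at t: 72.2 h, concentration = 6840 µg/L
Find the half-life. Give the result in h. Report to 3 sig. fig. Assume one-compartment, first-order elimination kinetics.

k = ln(C₁/C₂) / (t₂ − t₁) = ln(17300/6840) / (72.2 − 15.2)
  = 0.9279 / 57.00 = 0.01628 h⁻¹
t½ = ln2 / k = 0.693147 / 0.01628 = 42.58 h

42.6 h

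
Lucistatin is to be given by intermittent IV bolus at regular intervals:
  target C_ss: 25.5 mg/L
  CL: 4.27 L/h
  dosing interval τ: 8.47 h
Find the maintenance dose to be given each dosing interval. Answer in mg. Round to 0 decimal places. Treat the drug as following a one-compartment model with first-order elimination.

At steady state, Dose/τ = Css × CL.
Dose = Css × CL × τ = 25.5 × 4.270 × 8.47 = 922.3 mg

922 mg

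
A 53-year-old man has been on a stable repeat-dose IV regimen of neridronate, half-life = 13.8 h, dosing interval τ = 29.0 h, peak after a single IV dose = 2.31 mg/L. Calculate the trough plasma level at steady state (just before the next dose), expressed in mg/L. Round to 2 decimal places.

0.70 mg/L

k = ln2 / t½ = 0.693147 / 13.8 = 0.05023 h⁻¹
e^(−kτ) = e^(−0.05023 × 29.0) = 0.2330
Accumulation ratio R = 1 / (1 − e^(−kτ)) = 1 / (1 − 0.2330) = 1.304
Steady-state trough = C₀ × R × e^(−kτ) = 2.31 × 1.304 × 0.2330 = 0.7019 mg/L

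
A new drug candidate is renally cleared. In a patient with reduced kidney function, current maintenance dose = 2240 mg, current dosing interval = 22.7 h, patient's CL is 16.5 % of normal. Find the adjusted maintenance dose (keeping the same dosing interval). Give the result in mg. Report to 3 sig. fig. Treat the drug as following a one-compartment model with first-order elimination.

370 mg

To keep the same average steady-state level, dosing rate must scale with clearance.
CL ratio = 16.5 / 100 = 0.1650
New dose (same interval) = 2240 × 0.1650 = 369.6 mg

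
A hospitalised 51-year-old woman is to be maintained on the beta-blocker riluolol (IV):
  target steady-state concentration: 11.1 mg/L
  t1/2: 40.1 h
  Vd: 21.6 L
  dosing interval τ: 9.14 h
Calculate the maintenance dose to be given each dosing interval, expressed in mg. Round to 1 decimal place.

37.9 mg

k = ln2 / t½ = 0.693147 / 40.1 = 0.01729 h⁻¹
CL = k × Vd = 0.01729 × 21.6 = 0.3735 L/h
At steady state, Dose/τ = Css × CL.
Dose = Css × CL × τ = 11.1 × 0.3735 × 9.14 = 37.89 mg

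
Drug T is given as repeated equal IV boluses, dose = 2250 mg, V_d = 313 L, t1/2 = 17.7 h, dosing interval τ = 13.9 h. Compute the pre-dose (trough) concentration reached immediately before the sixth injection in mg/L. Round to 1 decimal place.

C₀ per dose = Dose / Vd = 2250 / 313 = 7.188 mg/L
k = ln2 / t½ = 0.693147 / 17.7 = 0.03916 h⁻¹
Fraction remaining after one interval: r = e^(−kτ) = e^(−0.03916 × 13.9) = 0.5802
Before dose 6, 5 doses have been given (aged 1τ, 2τ, 3τ, 4τ, 5τ).
C_trough = C₀ × (r + r² + … + r^5) = C₀ × r(1−r^5)/(1−r)
        = 7.188 × 0.5802 × (1 − 0.06575) / (1 − 0.5802) = 9.281 mg/L

9.3 mg/L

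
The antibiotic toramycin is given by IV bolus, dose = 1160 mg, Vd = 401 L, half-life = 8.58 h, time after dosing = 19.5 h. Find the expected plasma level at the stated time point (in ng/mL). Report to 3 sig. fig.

599 ng/mL

C₀ = Dose / Vd = 1160 / 401 = 2.893 mg/L
k = ln2 / t½ = 0.693147 / 8.58 = 0.08079 h⁻¹
C = C₀ · e^(−k·t) = 2.893 × e^(−0.08079 × 19.5)
  = 2.893 × 0.2069 = 0.5986 mg/L
Convert: 0.5986 mg/L × 1000 = 598.6 ng/mL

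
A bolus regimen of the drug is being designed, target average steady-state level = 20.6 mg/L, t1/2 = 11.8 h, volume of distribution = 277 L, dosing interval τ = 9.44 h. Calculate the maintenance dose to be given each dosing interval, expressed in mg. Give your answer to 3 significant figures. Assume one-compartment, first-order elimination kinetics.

3160 mg

k = ln2 / t½ = 0.693147 / 11.8 = 0.05874 h⁻¹
CL = k × Vd = 0.05874 × 277 = 16.27 L/h
At steady state, Dose/τ = Css × CL.
Dose = Css × CL × τ = 20.6 × 16.27 × 9.44 = 3164 mg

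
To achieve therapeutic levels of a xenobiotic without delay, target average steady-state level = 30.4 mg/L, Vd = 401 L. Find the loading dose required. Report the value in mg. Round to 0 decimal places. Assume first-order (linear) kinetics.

LD = Css × Vd = 30.4 × 401 = 12190 mg

12190 mg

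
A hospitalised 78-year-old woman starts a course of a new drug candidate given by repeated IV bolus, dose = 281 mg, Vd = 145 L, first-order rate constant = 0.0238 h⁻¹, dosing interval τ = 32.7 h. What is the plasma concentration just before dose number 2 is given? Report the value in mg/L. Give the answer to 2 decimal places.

0.89 mg/L

C₀ per dose = Dose / Vd = 281 / 145 = 1.938 mg/L
Fraction remaining after one interval: r = e^(−kτ) = e^(−0.02380 × 32.7) = 0.4592
Before dose 2, 1 dose has been given (aged 1τ).
C_trough = C₀ × r = 1.938 × 0.4592 = 0.8899 mg/L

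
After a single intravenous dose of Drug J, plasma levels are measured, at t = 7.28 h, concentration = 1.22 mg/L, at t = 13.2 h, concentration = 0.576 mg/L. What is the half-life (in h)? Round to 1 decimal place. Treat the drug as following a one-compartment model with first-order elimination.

5.5 h

k = ln(C₁/C₂) / (t₂ − t₁) = ln(1.22/0.576) / (13.2 − 7.28)
  = 0.7505 / 5.920 = 0.1268 h⁻¹
t½ = ln2 / k = 0.693147 / 0.1268 = 5.466 h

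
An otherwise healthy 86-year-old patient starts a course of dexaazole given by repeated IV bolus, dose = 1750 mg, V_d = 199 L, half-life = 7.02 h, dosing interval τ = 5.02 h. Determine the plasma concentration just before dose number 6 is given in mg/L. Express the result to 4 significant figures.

C₀ per dose = Dose / Vd = 1750 / 199 = 8.794 mg/L
k = ln2 / t½ = 0.693147 / 7.02 = 0.09874 h⁻¹
Fraction remaining after one interval: r = e^(−kτ) = e^(−0.09874 × 5.02) = 0.6092
Before dose 6, 5 doses have been given (aged 1τ, 2τ, 3τ, 4τ, 5τ).
C_trough = C₀ × (r + r² + … + r^5) = C₀ × r(1−r^5)/(1−r)
        = 8.794 × 0.6092 × (1 − 0.08391) / (1 − 0.6092) = 12.56 mg/L

12.56 mg/L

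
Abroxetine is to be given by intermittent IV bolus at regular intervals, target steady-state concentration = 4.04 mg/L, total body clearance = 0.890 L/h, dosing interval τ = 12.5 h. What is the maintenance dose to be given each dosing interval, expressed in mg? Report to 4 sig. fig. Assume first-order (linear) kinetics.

44.95 mg

At steady state, Dose/τ = Css × CL.
Dose = Css × CL × τ = 4.04 × 0.8900 × 12.5 = 44.95 mg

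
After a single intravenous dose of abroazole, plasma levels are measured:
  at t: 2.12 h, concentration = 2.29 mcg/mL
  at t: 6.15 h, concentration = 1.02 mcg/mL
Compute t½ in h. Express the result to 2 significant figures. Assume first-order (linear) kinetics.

k = ln(C₁/C₂) / (t₂ − t₁) = ln(2.29/1.02) / (6.15 − 2.12)
  = 0.8087 / 4.030 = 0.2007 h⁻¹
t½ = ln2 / k = 0.693147 / 0.2007 = 3.454 h

3.5 h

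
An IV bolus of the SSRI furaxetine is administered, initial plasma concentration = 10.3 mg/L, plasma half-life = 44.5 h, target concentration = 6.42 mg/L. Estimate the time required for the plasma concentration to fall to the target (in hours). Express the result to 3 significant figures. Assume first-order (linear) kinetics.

k = ln2 / t½ = 0.693147 / 44.5 = 0.01558 h⁻¹
t = ln(C₀ / C) / k = ln(10.30 / 6.42) / 0.01558
  = ln(1.604) / 0.01558 = 0.4725 / 0.01558 = 30.33 h

30.3 h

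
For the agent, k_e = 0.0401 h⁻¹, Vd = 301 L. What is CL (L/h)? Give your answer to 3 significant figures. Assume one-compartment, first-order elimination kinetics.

CL = k × Vd = 0.0401 × 301 = 12.07 L/h

12.1 L/h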